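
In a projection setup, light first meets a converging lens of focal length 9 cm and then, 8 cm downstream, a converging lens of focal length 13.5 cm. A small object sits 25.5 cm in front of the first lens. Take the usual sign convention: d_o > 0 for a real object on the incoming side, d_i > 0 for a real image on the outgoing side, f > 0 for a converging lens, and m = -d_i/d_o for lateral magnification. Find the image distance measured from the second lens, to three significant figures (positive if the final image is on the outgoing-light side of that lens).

Applying the thin-lens equation to the first lens, 1/9 = 1/25.5 + 1/d_i1, which gives d_i1 = 13.909 cm.
This image would form 13.909 cm past lens 1, i.e. 5.909 cm beyond lens 2, so it is a virtual object for lens 2: d_o2 = 8 - 13.909 = -5.909 cm.
Applying the thin-lens equation again with f_2 = 13.5 cm and d_o2 = -5.909 cm gives d_i2 = 4.110 cm.

4.11 cm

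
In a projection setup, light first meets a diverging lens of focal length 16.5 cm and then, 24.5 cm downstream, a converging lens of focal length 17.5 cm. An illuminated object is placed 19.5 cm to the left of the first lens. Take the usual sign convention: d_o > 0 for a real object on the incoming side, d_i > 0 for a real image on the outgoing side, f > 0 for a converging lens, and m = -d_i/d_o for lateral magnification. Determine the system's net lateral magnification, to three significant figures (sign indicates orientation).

-0.503

Applying the thin-lens equation to the first lens, 1/(-16.5) = 1/19.5 + 1/d_i1, which gives d_i1 = -8.938 cm.
Its lateral magnification is m_1 = -d_i1/d_o1 = -(-8.938)/19.5 = 0.4583.
With d_i1 < 0 the first image is virtual and lies on the object side; the object distance for lens 2 is d_o2 = 24.5 - (-8.938) = 33.438 cm.
Applying the thin-lens equation again with f_2 = 17.5 cm and d_o2 = 33.438 cm gives d_i2 = 36.716 cm.
m_2 = -(36.716)/(33.438) = -1.0980.
Total m = m_1 x m_2 = (0.4583)(-1.0980) = -0.5033.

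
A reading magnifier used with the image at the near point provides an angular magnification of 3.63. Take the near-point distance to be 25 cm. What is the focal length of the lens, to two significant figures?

9.5 cm

For the image at the near point, M = 1 + D/f.
f = D/(M - 1) = 25/(3.63 - 1) = 9.506 cm.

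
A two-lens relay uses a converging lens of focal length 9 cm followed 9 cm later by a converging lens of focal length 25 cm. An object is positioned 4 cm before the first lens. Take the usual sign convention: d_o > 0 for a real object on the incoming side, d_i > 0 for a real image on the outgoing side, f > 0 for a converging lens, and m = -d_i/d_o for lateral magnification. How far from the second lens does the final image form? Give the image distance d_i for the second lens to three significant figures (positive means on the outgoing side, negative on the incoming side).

Lens 1: 1/d_i1 = 1/f_1 - 1/d_o1 = 1/9 - 1/4 = -0.13889 cm^-1, so d_i1 = -7.200 cm.
The intermediate image is virtual, 7.200 cm to the left of lens 1, so d_o2 = L - d_i1 = 9 - (-7.200) = 16.200 cm.
Lens 2: 1/d_i2 = 1/f_2 - 1/d_o2 = 1/25 - 1/(16.200) = -0.02173 cm^-1, so d_i2 = -46.023 cm.

-46.0 cm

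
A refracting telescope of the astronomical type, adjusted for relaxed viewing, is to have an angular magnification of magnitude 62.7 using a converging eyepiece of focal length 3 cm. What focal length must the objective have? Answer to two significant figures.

|M| = f_obj/|f_eye|, so f_obj = |M| x |f_eye| = 62.7 x 3 = 188.100 cm.

190 cm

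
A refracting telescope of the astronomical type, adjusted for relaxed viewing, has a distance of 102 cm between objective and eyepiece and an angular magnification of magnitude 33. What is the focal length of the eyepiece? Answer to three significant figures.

In normal adjustment the tube length equals f_obj + f_eye and |M| = f_obj/f_eye.
So f_obj = 33 f_eye and 33 f_eye + f_eye = 102 cm, giving f_eye = 102/34 = 3.000 cm and f_obj = 99.000 cm.

3.00 cm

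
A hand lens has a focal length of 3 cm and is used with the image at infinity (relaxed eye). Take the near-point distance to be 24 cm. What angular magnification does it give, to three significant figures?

M = D/f = 24/3 = 8.000.

8.00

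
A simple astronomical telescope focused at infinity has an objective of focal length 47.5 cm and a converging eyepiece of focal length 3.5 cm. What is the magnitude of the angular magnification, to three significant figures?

13.6

|M| = f_obj/|f_eye| = 47.5/3.5 = 13.571.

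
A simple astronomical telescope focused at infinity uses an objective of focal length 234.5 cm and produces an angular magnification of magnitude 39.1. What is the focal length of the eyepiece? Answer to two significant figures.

|M| = f_obj/f_eye, so f_eye = f_obj/|M| = 234.5/39.1 = 5.997 cm.

6.0 cm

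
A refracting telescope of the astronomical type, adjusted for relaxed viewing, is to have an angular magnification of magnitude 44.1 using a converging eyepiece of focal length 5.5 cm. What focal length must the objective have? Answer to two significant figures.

|M| = f_obj/|f_eye|, so f_obj = |M| x |f_eye| = 44.1 x 5.5 = 242.550 cm.

240 cm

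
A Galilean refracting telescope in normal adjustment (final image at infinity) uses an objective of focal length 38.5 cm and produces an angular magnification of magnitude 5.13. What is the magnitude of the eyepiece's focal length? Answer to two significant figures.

|M| = f_obj/|f_eye|, so |f_eye| = f_obj/|M| = 38.5/5.13 = 7.505 cm.
(The eyepiece is diverging, so its signed focal length is -7.505 cm.)

7.5 cm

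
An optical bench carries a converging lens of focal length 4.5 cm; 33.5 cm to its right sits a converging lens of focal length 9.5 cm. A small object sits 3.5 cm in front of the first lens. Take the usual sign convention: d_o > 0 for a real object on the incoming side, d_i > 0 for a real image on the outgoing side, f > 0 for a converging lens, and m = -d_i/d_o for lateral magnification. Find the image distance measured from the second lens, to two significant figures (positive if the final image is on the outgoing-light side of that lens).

12 cm

Lens 1: 1/d_i1 = 1/f_1 - 1/d_o1 = 1/4.5 - 1/3.5 = -0.06349 cm^-1, so d_i1 = -15.750 cm.
With d_i1 < 0 the first image is virtual and lies on the object side; the object distance for lens 2 is d_o2 = 33.5 - (-15.750) = 49.250 cm.
Lens 2: 1/d_i2 = 1/f_2 - 1/d_o2 = 1/9.5 - 1/(49.250) = 0.08496 cm^-1, so d_i2 = 11.770 cm.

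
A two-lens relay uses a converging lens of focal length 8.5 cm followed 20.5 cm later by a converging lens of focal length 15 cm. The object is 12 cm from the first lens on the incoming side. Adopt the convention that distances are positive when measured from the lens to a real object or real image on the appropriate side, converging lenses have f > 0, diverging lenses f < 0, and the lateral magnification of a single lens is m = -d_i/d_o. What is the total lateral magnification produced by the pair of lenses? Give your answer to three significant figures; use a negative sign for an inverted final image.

Applying the thin-lens equation to the first lens, 1/8.5 = 1/12 + 1/d_i1, which gives d_i1 = 29.143 cm.
Its lateral magnification is m_1 = -d_i1/d_o1 = -(29.143)/12 = -2.4286.
This image would form 29.143 cm past lens 1, i.e. 8.643 cm beyond lens 2, so it is a virtual object for lens 2: d_o2 = 20.5 - 29.143 = -8.643 cm.
Applying the thin-lens equation again with f_2 = 15 cm and d_o2 = -8.643 cm gives d_i2 = 5.483 cm.
m_2 = -(5.483)/(-8.643) = 0.6344.
Total m = m_1 x m_2 = (-2.4286)(0.6344) = -1.5408.

-1.54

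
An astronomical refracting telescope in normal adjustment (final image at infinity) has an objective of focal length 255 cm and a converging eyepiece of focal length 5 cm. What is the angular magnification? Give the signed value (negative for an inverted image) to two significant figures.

M = -f_obj/f_eye = -255/(5) = -51.000.

-51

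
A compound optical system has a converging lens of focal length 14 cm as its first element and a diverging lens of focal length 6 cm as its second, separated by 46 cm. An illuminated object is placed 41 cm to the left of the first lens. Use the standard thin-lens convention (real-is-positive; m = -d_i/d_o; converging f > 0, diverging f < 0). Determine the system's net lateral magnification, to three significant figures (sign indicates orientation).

-0.101

First lens: d_i1 = 1/(1/14 - 1/41) = 21.259 cm.
m_1 = -(21.259)/41 = -0.5185.
Object distance for lens 2: d_o2 = 46 - 21.259 = 24.741 cm.
Second lens: d_i2 = 1/(1/(-6) - 1/(24.741)) = -4.829 cm.
m_2 = -(-4.829)/(24.741) = 0.1952.
The system's lateral magnification is m_1 m_2 = (-0.5185)(0.1952) = -0.1012.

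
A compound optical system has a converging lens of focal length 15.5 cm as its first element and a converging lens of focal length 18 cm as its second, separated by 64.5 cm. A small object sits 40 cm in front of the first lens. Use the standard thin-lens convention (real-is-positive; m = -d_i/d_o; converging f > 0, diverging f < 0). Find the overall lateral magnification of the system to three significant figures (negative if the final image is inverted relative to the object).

Applying the thin-lens equation to the first lens, 1/15.5 = 1/40 + 1/d_i1, which gives d_i1 = 25.306 cm.
Its lateral magnification is m_1 = -d_i1/d_o1 = -(25.306)/40 = -0.6327.
That image sits 39.194 cm in front of the second lens, so d_o2 = 39.194 cm.
Applying the thin-lens equation again with f_2 = 18 cm and d_o2 = 39.194 cm gives d_i2 = 33.287 cm.
m_2 = -(33.287)/(39.194) = -0.8493.
The system's lateral magnification is m_1 m_2 = (-0.6327)(-0.8493) = 0.5373.

0.537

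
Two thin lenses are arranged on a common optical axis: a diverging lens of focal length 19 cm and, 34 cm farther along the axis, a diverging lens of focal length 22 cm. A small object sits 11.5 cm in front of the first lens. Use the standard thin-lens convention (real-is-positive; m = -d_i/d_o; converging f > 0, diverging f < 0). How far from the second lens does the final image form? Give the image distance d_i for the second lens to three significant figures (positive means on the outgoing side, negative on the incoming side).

Lens 1: 1/d_i1 = 1/f_1 - 1/d_o1 = 1/(-19) - 1/11.5 = -0.13959 cm^-1, so d_i1 = -7.164 cm.
The intermediate image is virtual, 7.164 cm to the left of lens 1, so d_o2 = L - d_i1 = 34 - (-7.164) = 41.164 cm.
Lens 2: 1/d_i2 = 1/f_2 - 1/d_o2 = 1/(-22) - 1/(41.164) = -0.06975 cm^-1, so d_i2 = -14.337 cm.

-14.3 cm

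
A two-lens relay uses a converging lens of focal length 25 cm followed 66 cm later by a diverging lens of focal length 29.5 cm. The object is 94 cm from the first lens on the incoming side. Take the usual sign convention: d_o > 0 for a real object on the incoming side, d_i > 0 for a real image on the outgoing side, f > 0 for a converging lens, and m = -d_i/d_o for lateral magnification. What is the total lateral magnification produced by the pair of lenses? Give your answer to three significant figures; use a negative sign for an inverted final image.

Lens 1: 1/d_i1 = 1/f_1 - 1/d_o1 = 1/25 - 1/94 = 0.02936 cm^-1, so d_i1 = 34.058 cm.
m_1 = -(34.058)/94 = -0.3623.
Object distance for lens 2: d_o2 = 66 - 34.058 = 31.942 cm.
Lens 2: 1/d_i2 = 1/f_2 - 1/d_o2 = 1/(-29.5) - 1/(31.942) = -0.06521 cm^-1, so d_i2 = -15.336 cm.
m_2 = -(-15.336)/(31.942) = 0.4801.
Overall magnification: m = m_1 m_2 = -0.1740.

-0.174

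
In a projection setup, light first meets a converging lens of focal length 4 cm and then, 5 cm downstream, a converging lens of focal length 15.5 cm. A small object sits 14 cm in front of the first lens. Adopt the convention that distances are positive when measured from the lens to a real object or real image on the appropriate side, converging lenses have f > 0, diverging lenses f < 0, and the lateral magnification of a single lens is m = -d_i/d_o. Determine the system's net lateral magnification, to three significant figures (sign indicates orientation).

Applying the thin-lens equation to the first lens, 1/4 = 1/14 + 1/d_i1, which gives d_i1 = 5.600 cm.
Its lateral magnification is m_1 = -d_i1/d_o1 = -(5.600)/14 = -0.4000.
Since 5.600 cm > 5 cm, the first image lies past the second lens and serves as a virtual object: d_o2 = L - d_i1 = -0.600 cm.
Applying the thin-lens equation again with f_2 = 15.5 cm and d_o2 = -0.600 cm gives d_i2 = 0.578 cm.
m_2 = -(0.578)/(-0.600) = 0.9627.
Overall magnification: m = m_1 m_2 = -0.3851.

-0.385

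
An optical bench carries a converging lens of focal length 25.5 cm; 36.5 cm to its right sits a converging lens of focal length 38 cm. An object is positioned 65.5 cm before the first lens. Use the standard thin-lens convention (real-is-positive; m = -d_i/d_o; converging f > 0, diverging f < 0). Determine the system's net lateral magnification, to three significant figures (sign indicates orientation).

Applying the thin-lens equation to the first lens, 1/25.5 = 1/65.5 + 1/d_i1, which gives d_i1 = 41.756 cm.
Its lateral magnification is m_1 = -d_i1/d_o1 = -(41.756)/65.5 = -0.6375.
This image would form 41.756 cm past lens 1, i.e. 5.256 cm beyond lens 2, so it is a virtual object for lens 2: d_o2 = 36.5 - 41.756 = -5.256 cm.
Applying the thin-lens equation again with f_2 = 38 cm and d_o2 = -5.256 cm gives d_i2 = 4.618 cm.
m_2 = -(4.618)/(-5.256) = 0.8785.
The system's lateral magnification is m_1 m_2 = (-0.6375)(0.8785) = -0.5600.

-0.560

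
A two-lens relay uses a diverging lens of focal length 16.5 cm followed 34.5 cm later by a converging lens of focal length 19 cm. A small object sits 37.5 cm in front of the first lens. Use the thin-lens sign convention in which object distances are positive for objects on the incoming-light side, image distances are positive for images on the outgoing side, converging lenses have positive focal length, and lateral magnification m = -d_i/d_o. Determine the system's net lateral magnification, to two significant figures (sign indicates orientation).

First lens: d_i1 = 1/(1/(-16.5) - 1/37.5) = -11.458 cm.
m_1 = -(-11.458)/37.5 = 0.3056.
With d_i1 < 0 the first image is virtual and lies on the object side; the object distance for lens 2 is d_o2 = 34.5 - (-11.458) = 45.958 cm.
Second lens: d_i2 = 1/(1/19 - 1/(45.958)) = 32.391 cm.
m_2 = -(32.391)/(45.958) = -0.7048.
Overall magnification: m = m_1 m_2 = -0.2154.

-0.22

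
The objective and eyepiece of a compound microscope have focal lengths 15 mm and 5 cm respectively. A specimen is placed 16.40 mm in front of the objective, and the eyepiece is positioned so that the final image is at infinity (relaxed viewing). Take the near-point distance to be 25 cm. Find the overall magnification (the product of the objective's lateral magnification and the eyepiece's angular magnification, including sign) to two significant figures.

-54

Convert to cm: f_obj = 15 mm = 1.5 cm; d_o = 16.40 mm = 1.64 cm.
Objective: 1/d_i = 1/f_obj - 1/d_o = 1/1.5 - 1/1.64 = 0.05691 cm^-1, so d_i = 17.571 cm.
m_obj = -d_i/d_o = -17.571/1.64 = -10.714.
Eyepiece angular magnification (image at infinity): M_eye = D/f_e = 25/5 = 5.000.
Overall M = m_obj x M_eye = (-10.714)(5.000) = -53.57.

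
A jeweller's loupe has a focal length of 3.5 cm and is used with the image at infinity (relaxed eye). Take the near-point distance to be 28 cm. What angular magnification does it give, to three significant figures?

8.00

M = D/f = 28/3.5 = 8.000.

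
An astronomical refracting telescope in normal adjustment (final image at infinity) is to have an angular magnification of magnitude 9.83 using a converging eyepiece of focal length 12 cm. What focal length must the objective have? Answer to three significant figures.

118 cm

|M| = f_obj/|f_eye|, so f_obj = |M| x |f_eye| = 9.83 x 12 = 117.960 cm.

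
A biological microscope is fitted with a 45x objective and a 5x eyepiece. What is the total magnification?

The overall magnification of a compound microscope is the product of the objective and eyepiece magnifications:
M = M_obj x M_eye = 45 x 5 = 225.

225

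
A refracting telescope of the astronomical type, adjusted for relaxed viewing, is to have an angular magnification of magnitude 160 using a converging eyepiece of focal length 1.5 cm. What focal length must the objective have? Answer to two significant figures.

240 cm

|M| = f_obj/|f_eye|, so f_obj = |M| x |f_eye| = 160.0 x 1.5 = 240.000 cm.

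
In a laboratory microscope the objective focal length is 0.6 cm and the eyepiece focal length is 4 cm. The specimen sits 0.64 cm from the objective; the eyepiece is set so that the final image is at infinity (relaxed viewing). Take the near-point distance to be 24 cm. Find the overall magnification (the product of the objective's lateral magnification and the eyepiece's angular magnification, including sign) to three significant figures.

Objective: 1/d_i = 1/f_obj - 1/d_o = 1/0.6 - 1/0.64 = 0.10417 cm^-1, so d_i = 9.600 cm.
m_obj = -d_i/d_o = -9.600/0.64 = -15.000.
Eyepiece angular magnification (image at infinity): M_eye = D/f_e = 24/4 = 6.000.
Overall M = m_obj x M_eye = (-15.000)(6.000) = -90.00.

-90.0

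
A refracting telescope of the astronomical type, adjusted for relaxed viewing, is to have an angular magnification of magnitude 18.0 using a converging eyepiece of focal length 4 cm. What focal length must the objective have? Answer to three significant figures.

|M| = f_obj/|f_eye|, so f_obj = |M| x |f_eye| = 18.0 x 4 = 72.000 cm.

72.0 cm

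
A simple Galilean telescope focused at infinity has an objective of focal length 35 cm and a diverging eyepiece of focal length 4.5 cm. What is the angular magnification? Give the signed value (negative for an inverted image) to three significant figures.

M = -f_obj/f_eye = -35/(-4.5) = 7.778.

7.78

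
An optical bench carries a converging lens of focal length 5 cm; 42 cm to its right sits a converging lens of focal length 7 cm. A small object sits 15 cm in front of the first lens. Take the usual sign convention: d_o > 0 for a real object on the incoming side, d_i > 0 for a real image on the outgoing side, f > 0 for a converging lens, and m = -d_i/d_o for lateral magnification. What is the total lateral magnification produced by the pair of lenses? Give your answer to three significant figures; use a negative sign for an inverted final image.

0.127

First lens: d_i1 = 1/(1/5 - 1/15) = 7.500 cm.
m_1 = -(7.500)/15 = -0.5000.
The intermediate image is 7.500 cm to the right of lens 1, so d_o2 = L - d_i1 = 42 - 7.500 = 34.500 cm.
Second lens: d_i2 = 1/(1/7 - 1/(34.500)) = 8.782 cm.
m_2 = -(8.782)/(34.500) = -0.2545.
Total m = m_1 x m_2 = (-0.5000)(-0.2545) = 0.1273.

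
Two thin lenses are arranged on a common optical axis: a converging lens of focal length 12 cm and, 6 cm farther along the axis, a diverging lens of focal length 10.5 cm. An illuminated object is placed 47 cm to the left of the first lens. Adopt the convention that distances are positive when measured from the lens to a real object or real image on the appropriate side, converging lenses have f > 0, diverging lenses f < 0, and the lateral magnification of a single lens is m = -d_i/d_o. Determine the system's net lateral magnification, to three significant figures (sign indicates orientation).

First lens: d_i1 = 1/(1/12 - 1/47) = 16.114 cm.
m_1 = -(16.114)/47 = -0.3429.
Since 16.114 cm > 6 cm, the first image lies past the second lens and serves as a virtual object: d_o2 = L - d_i1 = -10.114 cm.
Second lens: d_i2 = 1/(1/(-10.5) - 1/(-10.114)) = 275.333 cm.
m_2 = -(275.333)/(-10.114) = 27.2222.
Total m = m_1 x m_2 = (-0.3429)(27.2222) = -9.3333.

-9.33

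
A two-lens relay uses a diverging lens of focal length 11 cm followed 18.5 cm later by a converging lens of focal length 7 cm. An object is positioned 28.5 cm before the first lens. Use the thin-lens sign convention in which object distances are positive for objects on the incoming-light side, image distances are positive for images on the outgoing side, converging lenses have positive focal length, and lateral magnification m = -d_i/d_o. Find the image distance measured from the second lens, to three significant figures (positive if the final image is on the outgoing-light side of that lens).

Applying the thin-lens equation to the first lens, 1/(-11) = 1/28.5 + 1/d_i1, which gives d_i1 = -7.937 cm.
With d_i1 < 0 the first image is virtual and lies on the object side; the object distance for lens 2 is d_o2 = 18.5 - (-7.937) = 26.437 cm.
Applying the thin-lens equation again with f_2 = 7 cm and d_o2 = 26.437 cm gives d_i2 = 9.521 cm.

9.52 cm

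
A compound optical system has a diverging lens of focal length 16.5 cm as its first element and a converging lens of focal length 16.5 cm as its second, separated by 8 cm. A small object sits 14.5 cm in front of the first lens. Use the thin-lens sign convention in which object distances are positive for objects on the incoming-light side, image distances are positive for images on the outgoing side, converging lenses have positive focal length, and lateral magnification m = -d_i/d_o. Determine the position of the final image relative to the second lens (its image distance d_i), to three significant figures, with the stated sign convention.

-332 cm

Applying the thin-lens equation to the first lens, 1/(-16.5) = 1/14.5 + 1/d_i1, which gives d_i1 = -7.718 cm.
With d_i1 < 0 the first image is virtual and lies on the object side; the object distance for lens 2 is d_o2 = 8 - (-7.718) = 15.718 cm.
Applying the thin-lens equation again with f_2 = 16.5 cm and d_o2 = 15.718 cm gives d_i2 = -331.531 cm.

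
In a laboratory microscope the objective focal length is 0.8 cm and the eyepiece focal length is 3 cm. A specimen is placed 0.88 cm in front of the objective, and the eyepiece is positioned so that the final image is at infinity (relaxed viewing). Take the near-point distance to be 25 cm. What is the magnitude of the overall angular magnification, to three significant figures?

83.3

Objective: 1/d_i = 1/f_obj - 1/d_o = 1/0.8 - 1/0.88 = 0.11364 cm^-1, so d_i = 8.800 cm.
m_obj = -d_i/d_o = -8.800/0.88 = -10.000.
Eyepiece angular magnification (image at infinity): M_eye = D/f_e = 25/3 = 8.333.
Overall M = m_obj x M_eye = (-10.000)(8.333) = -83.33.
|M| = 83.33.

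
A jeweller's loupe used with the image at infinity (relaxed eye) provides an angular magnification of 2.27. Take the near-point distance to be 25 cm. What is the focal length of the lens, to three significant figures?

For the image at infinity, M = D/f.
f = D/M = 25/2.27 = 11.013 cm.

11.0 cm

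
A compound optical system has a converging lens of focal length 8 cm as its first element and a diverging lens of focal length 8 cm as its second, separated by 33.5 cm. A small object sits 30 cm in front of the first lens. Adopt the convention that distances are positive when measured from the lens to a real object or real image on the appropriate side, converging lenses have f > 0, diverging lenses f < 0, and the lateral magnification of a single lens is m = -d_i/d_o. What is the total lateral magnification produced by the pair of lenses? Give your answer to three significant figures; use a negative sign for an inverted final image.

Applying the thin-lens equation to the first lens, 1/8 = 1/30 + 1/d_i1, which gives d_i1 = 10.909 cm.
Its lateral magnification is m_1 = -d_i1/d_o1 = -(10.909)/30 = -0.3636.
That image sits 22.591 cm in front of the second lens, so d_o2 = 22.591 cm.
Applying the thin-lens equation again with f_2 = -8 cm and d_o2 = 22.591 cm gives d_i2 = -5.908 cm.
m_2 = -(-5.908)/(22.591) = 0.2615.
Total m = m_1 x m_2 = (-0.3636)(0.2615) = -0.0951.

-0.0951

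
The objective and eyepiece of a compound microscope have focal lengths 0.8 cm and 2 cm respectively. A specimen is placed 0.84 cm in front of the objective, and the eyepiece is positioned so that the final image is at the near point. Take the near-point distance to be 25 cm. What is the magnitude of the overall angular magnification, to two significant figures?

Objective: 1/d_i = 1/f_obj - 1/d_o = 1/0.8 - 1/0.84 = 0.05952 cm^-1, so d_i = 16.800 cm.
m_obj = -d_i/d_o = -16.800/0.84 = -20.000.
Eyepiece angular magnification (image at near point): M_eye = 1 + D/f_e = 1 + 25/2 = 13.500.
Overall M = m_obj x M_eye = (-20.000)(13.500) = -270.00.
|M| = 270.00.

270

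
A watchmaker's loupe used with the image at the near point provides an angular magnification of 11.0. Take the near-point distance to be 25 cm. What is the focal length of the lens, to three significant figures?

2.50 cm

For the image at the near point, M = 1 + D/f.
f = D/(M - 1) = 25/(11.0 - 1) = 2.500 cm.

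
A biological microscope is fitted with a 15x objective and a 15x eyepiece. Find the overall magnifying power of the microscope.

The overall magnification of a compound microscope is the product of the objective and eyepiece magnifications:
M = M_obj x M_eye = 15 x 15 = 225.

225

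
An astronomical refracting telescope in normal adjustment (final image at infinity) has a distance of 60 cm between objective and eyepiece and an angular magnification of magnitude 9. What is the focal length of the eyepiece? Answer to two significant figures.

6.0 cm

In normal adjustment the tube length equals f_obj + f_eye and |M| = f_obj/f_eye.
So f_obj = 9 f_eye and 9 f_eye + f_eye = 60 cm, giving f_eye = 60/10 = 6.000 cm and f_obj = 54.000 cm.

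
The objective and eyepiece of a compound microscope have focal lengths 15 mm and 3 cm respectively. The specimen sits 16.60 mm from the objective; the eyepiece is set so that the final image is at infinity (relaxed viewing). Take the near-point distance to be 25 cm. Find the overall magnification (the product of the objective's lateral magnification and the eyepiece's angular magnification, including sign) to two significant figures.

Convert to cm: f_obj = 15 mm = 1.5 cm; d_o = 16.60 mm = 1.66 cm.
Objective: 1/d_i = 1/f_obj - 1/d_o = 1/1.5 - 1/1.66 = 0.06426 cm^-1, so d_i = 15.563 cm.
m_obj = -d_i/d_o = -15.563/1.66 = -9.375.
Eyepiece angular magnification (image at infinity): M_eye = D/f_e = 25/3 = 8.333.
Overall M = m_obj x M_eye = (-9.375)(8.333) = -78.13.

-78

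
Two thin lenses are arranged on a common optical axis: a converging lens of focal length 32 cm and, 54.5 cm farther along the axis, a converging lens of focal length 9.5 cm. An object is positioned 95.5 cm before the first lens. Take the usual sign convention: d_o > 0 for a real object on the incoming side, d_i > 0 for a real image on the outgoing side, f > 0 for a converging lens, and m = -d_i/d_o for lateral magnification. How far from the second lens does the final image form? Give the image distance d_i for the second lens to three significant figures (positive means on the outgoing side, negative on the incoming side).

First lens: d_i1 = 1/(1/32 - 1/95.5) = 48.126 cm.
That image sits 6.374 cm in front of the second lens, so d_o2 = 6.374 cm.
Second lens: d_i2 = 1/(1/9.5 - 1/(6.374)) = -19.371 cm.

-19.4 cm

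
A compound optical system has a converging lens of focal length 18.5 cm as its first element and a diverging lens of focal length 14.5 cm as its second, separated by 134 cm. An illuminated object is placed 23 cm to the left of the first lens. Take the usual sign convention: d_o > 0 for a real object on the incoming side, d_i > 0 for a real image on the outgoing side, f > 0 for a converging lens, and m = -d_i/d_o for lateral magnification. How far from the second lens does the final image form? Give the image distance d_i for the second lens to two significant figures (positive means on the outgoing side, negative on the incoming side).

First lens: d_i1 = 1/(1/18.5 - 1/23) = 94.556 cm.
Object distance for lens 2: d_o2 = 134 - 94.556 = 39.444 cm.
Second lens: d_i2 = 1/(1/(-14.5) - 1/(39.444)) = -10.602 cm.

-11 cm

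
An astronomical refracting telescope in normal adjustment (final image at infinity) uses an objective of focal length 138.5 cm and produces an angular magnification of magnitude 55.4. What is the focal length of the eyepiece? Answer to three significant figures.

2.50 cm

|M| = f_obj/f_eye, so f_eye = f_obj/|M| = 138.5/55.4 = 2.500 cm.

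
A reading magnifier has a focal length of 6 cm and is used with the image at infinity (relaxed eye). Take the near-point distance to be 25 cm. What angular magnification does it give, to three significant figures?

M = D/f = 25/6 = 4.167.

4.17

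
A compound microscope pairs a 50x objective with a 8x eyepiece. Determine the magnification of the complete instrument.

The overall magnification of a compound microscope is the product of the objective and eyepiece magnifications:
M = M_obj x M_eye = 50 x 8 = 400.

400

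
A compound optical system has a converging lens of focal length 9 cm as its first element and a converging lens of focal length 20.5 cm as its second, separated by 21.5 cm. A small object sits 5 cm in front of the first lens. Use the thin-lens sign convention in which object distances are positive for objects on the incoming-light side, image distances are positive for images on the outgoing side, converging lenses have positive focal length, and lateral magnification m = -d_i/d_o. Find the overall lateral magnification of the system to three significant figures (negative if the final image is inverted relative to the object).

-3.77

Applying the thin-lens equation to the first lens, 1/9 = 1/5 + 1/d_i1, which gives d_i1 = -11.250 cm.
Its lateral magnification is m_1 = -d_i1/d_o1 = -(-11.250)/5 = 2.2500.
With d_i1 < 0 the first image is virtual and lies on the object side; the object distance for lens 2 is d_o2 = 21.5 - (-11.250) = 32.750 cm.
Applying the thin-lens equation again with f_2 = 20.5 cm and d_o2 = 32.750 cm gives d_i2 = 54.806 cm.
m_2 = -(54.806)/(32.750) = -1.6735.
The system's lateral magnification is m_1 m_2 = (2.2500)(-1.6735) = -3.7653.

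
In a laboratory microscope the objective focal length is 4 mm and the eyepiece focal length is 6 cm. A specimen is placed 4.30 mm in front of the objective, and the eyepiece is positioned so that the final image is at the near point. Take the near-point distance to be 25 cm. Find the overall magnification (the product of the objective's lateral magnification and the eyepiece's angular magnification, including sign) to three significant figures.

Convert to cm: f_obj = 4 mm = 0.4 cm; d_o = 4.30 mm = 0.43 cm.
Objective: 1/d_i = 1/f_obj - 1/d_o = 1/0.4 - 1/0.43 = 0.17442 cm^-1, so d_i = 5.733 cm.
m_obj = -d_i/d_o = -5.733/0.43 = -13.333.
Eyepiece angular magnification (image at near point): M_eye = 1 + D/f_e = 1 + 25/6 = 5.167.
Overall M = m_obj x M_eye = (-13.333)(5.167) = -68.89.

-68.9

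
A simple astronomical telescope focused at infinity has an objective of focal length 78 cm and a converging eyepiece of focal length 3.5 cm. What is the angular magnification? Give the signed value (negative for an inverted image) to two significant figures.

-22

M = -f_obj/f_eye = -78/(3.5) = -22.286.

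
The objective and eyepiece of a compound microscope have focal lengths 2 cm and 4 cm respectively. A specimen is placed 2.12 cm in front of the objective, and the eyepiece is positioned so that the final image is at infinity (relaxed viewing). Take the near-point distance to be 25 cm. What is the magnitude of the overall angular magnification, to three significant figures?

104

Objective: 1/d_i = 1/f_obj - 1/d_o = 1/2 - 1/2.12 = 0.02830 cm^-1, so d_i = 35.333 cm.
m_obj = -d_i/d_o = -35.333/2.12 = -16.667.
Eyepiece angular magnification (image at infinity): M_eye = D/f_e = 25/4 = 6.250.
Overall M = m_obj x M_eye = (-16.667)(6.250) = -104.17.
|M| = 104.17.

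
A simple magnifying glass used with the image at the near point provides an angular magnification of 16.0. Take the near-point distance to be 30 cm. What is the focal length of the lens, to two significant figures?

2.0 cm

For the image at the near point, M = 1 + D/f.
f = D/(M - 1) = 30/(16.0 - 1) = 2.000 cm.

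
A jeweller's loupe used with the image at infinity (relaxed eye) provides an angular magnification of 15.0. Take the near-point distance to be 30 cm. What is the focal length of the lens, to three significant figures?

2.00 cm

For the image at infinity, M = D/f.
f = D/M = 30/15.0 = 2.000 cm.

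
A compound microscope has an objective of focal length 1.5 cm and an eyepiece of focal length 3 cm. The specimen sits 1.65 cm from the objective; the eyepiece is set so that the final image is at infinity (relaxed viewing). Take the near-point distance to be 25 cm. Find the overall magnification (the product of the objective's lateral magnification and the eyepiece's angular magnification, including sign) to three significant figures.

Objective: 1/d_i = 1/f_obj - 1/d_o = 1/1.5 - 1/1.65 = 0.06061 cm^-1, so d_i = 16.500 cm.
m_obj = -d_i/d_o = -16.500/1.65 = -10.000.
Eyepiece angular magnification (image at infinity): M_eye = D/f_e = 25/3 = 8.333.
Overall M = m_obj x M_eye = (-10.000)(8.333) = -83.33.

-83.3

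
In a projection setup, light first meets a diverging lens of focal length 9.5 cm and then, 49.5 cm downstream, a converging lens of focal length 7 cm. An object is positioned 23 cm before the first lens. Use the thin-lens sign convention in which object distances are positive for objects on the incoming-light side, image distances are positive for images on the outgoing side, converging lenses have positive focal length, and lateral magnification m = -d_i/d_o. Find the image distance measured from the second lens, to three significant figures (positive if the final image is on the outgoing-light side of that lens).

First lens: d_i1 = 1/(1/(-9.5) - 1/23) = -6.723 cm.
The intermediate image is virtual, 6.723 cm to the left of lens 1, so d_o2 = L - d_i1 = 49.5 - (-6.723) = 56.223 cm.
Second lens: d_i2 = 1/(1/7 - 1/(56.223)) = 7.995 cm.

8.00 cm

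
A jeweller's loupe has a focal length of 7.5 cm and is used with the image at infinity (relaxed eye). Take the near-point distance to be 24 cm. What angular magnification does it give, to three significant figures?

M = D/f = 24/7.5 = 3.200.

3.20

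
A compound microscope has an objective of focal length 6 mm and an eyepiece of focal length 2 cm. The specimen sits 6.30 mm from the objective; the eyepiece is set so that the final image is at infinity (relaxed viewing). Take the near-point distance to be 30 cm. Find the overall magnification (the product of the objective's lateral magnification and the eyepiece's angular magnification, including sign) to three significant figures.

-300

Convert to cm: f_obj = 6 mm = 0.6 cm; d_o = 6.30 mm = 0.63 cm.
Objective: 1/d_i = 1/f_obj - 1/d_o = 1/0.6 - 1/0.63 = 0.07937 cm^-1, so d_i = 12.600 cm.
m_obj = -d_i/d_o = -12.600/0.63 = -20.000.
Eyepiece angular magnification (image at infinity): M_eye = D/f_e = 30/2 = 15.000.
Overall M = m_obj x M_eye = (-20.000)(15.000) = -300.00.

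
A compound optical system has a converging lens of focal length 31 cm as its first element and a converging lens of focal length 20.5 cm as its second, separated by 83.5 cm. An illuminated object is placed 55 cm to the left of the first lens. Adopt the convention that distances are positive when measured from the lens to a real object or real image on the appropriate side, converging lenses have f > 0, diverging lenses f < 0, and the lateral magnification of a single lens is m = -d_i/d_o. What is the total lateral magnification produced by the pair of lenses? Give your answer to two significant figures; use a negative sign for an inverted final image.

-3.3

First lens: d_i1 = 1/(1/31 - 1/55) = 71.042 cm.
m_1 = -(71.042)/55 = -1.2917.
That image sits 12.458 cm in front of the second lens, so d_o2 = 12.458 cm.
Second lens: d_i2 = 1/(1/20.5 - 1/(12.458)) = -31.759 cm.
m_2 = -(-31.759)/(12.458) = 2.5492.
Overall magnification: m = m_1 m_2 = -3.2927.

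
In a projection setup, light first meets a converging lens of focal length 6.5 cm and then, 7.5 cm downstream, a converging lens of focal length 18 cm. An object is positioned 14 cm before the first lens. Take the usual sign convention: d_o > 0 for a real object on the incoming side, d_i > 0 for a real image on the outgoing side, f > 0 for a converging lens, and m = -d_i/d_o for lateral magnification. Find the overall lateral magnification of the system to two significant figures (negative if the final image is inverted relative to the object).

-0.69

Lens 1: 1/d_i1 = 1/f_1 - 1/d_o1 = 1/6.5 - 1/14 = 0.08242 cm^-1, so d_i1 = 12.133 cm.
m_1 = -(12.133)/14 = -0.8667.
This image would form 12.133 cm past lens 1, i.e. 4.633 cm beyond lens 2, so it is a virtual object for lens 2: d_o2 = 7.5 - 12.133 = -4.633 cm.
Lens 2: 1/d_i2 = 1/f_2 - 1/d_o2 = 1/18 - 1/(-4.633) = 0.27138 cm^-1, so d_i2 = 3.685 cm.
m_2 = -(3.685)/(-4.633) = 0.7953.
Overall magnification: m = m_1 m_2 = -0.6892.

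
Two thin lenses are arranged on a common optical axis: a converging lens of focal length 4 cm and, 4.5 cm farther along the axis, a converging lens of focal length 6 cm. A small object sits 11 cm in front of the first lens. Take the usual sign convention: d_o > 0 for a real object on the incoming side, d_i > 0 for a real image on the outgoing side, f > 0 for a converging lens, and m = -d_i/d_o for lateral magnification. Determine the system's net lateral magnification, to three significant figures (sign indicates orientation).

-0.440

First lens: d_i1 = 1/(1/4 - 1/11) = 6.286 cm.
m_1 = -(6.286)/11 = -0.5714.
Since 6.286 cm > 4.5 cm, the first image lies past the second lens and serves as a virtual object: d_o2 = L - d_i1 = -1.786 cm.
Second lens: d_i2 = 1/(1/6 - 1/(-1.786)) = 1.376 cm.
m_2 = -(1.376)/(-1.786) = 0.7706.
Total m = m_1 x m_2 = (-0.5714)(0.7706) = -0.4404.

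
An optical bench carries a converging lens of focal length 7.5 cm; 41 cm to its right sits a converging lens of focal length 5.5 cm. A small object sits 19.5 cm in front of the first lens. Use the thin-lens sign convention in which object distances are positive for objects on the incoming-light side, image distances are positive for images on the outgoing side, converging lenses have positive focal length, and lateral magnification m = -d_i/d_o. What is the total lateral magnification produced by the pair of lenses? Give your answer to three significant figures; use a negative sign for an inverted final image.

0.147

Lens 1: 1/d_i1 = 1/f_1 - 1/d_o1 = 1/7.5 - 1/19.5 = 0.08205 cm^-1, so d_i1 = 12.188 cm.
m_1 = -(12.188)/19.5 = -0.6250.
That image sits 28.812 cm in front of the second lens, so d_o2 = 28.812 cm.
Lens 2: 1/d_i2 = 1/f_2 - 1/d_o2 = 1/5.5 - 1/(28.812) = 0.14711 cm^-1, so d_i2 = 6.798 cm.
m_2 = -(6.798)/(28.812) = -0.2359.
Total m = m_1 x m_2 = (-0.6250)(-0.2359) = 0.1475.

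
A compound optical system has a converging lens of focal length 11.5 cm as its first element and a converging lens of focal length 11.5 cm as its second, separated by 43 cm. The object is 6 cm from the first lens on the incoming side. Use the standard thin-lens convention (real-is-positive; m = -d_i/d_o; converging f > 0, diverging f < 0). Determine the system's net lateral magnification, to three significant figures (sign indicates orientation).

First lens: d_i1 = 1/(1/11.5 - 1/6) = -12.545 cm.
m_1 = -(-12.545)/6 = 2.0909.
The intermediate image is virtual, 12.545 cm to the left of lens 1, so d_o2 = L - d_i1 = 43 - (-12.545) = 55.545 cm.
Second lens: d_i2 = 1/(1/11.5 - 1/(55.545)) = 14.503 cm.
m_2 = -(14.503)/(55.545) = -0.2611.
Overall magnification: m = m_1 m_2 = -0.5459.

-0.546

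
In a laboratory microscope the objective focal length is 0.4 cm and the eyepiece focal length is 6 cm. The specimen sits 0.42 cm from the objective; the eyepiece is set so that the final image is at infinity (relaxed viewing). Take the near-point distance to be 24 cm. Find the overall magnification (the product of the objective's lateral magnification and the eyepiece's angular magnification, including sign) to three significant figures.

Objective: 1/d_i = 1/f_obj - 1/d_o = 1/0.4 - 1/0.42 = 0.11905 cm^-1, so d_i = 8.400 cm.
m_obj = -d_i/d_o = -8.400/0.42 = -20.000.
Eyepiece angular magnification (image at infinity): M_eye = D/f_e = 24/6 = 4.000.
Overall M = m_obj x M_eye = (-20.000)(4.000) = -80.00.

-80.0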